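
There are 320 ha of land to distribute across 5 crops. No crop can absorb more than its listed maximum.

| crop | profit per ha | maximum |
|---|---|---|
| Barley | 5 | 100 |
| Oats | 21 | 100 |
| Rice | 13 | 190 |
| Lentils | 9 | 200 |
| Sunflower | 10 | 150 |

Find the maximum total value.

Order the crops by profit per ha: Oats 21 > Rice 13 > Sunflower 10 > Lentils 9 > Barley 5.
Give Oats 100 to hit its cap of 100 ; 220 left.
Rice takes 190 to reach its cap of 190 ; 30 left.
Sunflower has room for 150 but only 30 remain, so it gets 30.
Total = 21×100 + 13×190 + 10×30 = 4870.

4870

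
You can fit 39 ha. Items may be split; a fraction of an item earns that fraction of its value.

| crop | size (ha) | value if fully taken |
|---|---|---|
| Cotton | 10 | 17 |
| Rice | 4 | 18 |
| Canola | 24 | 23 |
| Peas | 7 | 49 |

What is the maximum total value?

101.25

Best value per unit of size first: Peas 49/7≈7, Rice 18/4≈4.5, Cotton 17/10≈1.7, Canola 23/24≈0.958.
All 7 ha of Peas fit (value 49) ; 32 remain.
Rice: take in full, 4 ha for value 18 ; 28 left.
Cotton: take in full, 10 ha for value 17 ; 18 left.
Fill the last 18 ha with part of Canola: 18/24 of it earns 17.25.
Total value = 101.25.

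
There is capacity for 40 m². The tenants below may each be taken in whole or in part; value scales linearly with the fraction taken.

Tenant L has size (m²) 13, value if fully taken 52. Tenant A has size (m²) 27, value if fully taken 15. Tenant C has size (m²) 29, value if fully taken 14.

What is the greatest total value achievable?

Best value per unit of size first: Tenant L 52/13≈4, Tenant A 15/27≈0.556, Tenant C 14/29≈0.483.
Take all of Tenant L (13 m², value 52) — 27 m² left.
Tenant A: take in full, 27 m² for value 15 — 0 left.
Total value = 67.

67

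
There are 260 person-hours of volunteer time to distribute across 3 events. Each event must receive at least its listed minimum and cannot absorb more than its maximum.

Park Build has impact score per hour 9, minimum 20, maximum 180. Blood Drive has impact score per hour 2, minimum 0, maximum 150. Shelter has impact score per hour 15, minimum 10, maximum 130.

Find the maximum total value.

3120

Meeting every minimum uses 20+0+10 = 30 person-hours, leaving 230.
Highest impact score per hour first: Shelter 15 > Park Build 9 > Blood Drive 2.
Shelter takes 120 more to reach its cap of 130 → 110 left.
Park Build: +110 (room for 160) → 130. Pool exhausted.
Total = 9×130 + 15×130 = 3120.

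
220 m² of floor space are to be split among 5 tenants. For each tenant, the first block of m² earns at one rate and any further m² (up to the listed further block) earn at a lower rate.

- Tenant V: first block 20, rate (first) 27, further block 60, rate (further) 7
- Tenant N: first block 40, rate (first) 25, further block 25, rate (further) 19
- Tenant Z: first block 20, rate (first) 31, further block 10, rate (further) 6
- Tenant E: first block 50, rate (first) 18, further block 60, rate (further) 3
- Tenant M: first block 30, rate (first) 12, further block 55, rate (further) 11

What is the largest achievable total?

Rank every tier by rate: Tenant Z/tier1 31 > Tenant V/tier1 27 > Tenant N/tier1 25 > Tenant N/tier2 19 > Tenant E/tier1 18 > Tenant M/tier1 12 > Tenant M/tier2 11 > Tenant V/tier2 7 > Tenant Z/tier2 6 > Tenant E/tier2 3.
Tenant Z/tier1 (31): +20 ; 200 left.
Tenant V/tier1 (27): +20 ; 180 left.
Tenant N/tier1 (25): +40 ; 140 left.
Fill Tenant N tier2 block (25 at 19) ; 115 left.
Fill Tenant E tier1 block (50 at 18) ; 65 left.
Fill Tenant M tier1 block (30 at 12) ; 35 left.
Tenant M/tier2: +35 of 55 at 11; pool empty.
Total = 31×20 + 27×20 + 25×40 + 19×25 + 18×50 + 12×30 + 11×35 = 4280.

4280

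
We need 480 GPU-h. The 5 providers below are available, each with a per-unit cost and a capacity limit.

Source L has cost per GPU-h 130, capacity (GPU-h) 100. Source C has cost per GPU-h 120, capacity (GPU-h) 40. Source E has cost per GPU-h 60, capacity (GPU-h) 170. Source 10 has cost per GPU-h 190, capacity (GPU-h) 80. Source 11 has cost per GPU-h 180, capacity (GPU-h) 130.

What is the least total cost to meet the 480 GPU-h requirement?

59000

Use providers in increasing cost order.
Take 170 from Source E at 60 ; need 310 more.
Take 40 from Source C at 120 ; need 270 more.
Source L (130): use full 100 ; 170 GPU-h to go.
Take 130 from Source 11 at 180 ; need 40 more.
Take 40 from Source 10 at 190 to finish.
Cost = 170×60 + 40×120 + 100×130 + 130×180 + 40×190 = 59000.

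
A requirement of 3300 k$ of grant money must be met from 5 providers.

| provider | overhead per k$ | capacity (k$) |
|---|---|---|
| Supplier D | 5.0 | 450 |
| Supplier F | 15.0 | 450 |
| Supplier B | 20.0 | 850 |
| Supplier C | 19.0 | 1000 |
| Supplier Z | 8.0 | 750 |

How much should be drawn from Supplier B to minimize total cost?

650

Fill from the cheapest provider first.
Supplier D at 5.0: take all 450 k$ → 2850 still needed.
Take 750 from Supplier Z at 8.0 → need 2100 more.
Supplier F at 15.0: take all 450 k$ → 1650 still needed.
Take 1000 from Supplier C at 19.0 → need 650 more.
Take 650 from Supplier B at 20.0 to finish.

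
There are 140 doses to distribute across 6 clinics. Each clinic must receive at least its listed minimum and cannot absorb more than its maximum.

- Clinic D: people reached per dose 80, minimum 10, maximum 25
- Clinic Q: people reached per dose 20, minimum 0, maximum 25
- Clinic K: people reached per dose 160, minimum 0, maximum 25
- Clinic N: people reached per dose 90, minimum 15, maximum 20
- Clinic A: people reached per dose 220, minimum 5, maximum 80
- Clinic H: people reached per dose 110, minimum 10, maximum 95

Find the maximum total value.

Meeting every minimum uses 10+0+0+15+5+10 = 40 doses, leaving 100.
Highest people reached per dose first: Clinic A 220 > Clinic K 160 > Clinic H 110 > Clinic N 90 > Clinic D 80 > Clinic Q 20.
Give Clinic A 75 more to hit its cap of 80 — 25 left.
Give Clinic K 25 more to hit its cap of 25 — 0 left.
Total = 80×10 + 160×25 + 90×15 + 220×80 + 110×10 = 24850.

24850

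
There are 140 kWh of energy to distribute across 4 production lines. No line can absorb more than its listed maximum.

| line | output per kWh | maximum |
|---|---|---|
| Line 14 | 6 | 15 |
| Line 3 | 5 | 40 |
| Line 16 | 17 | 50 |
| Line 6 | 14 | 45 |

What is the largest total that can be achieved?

Rank by output per kWh: Line 16 17 > Line 6 14 > Line 14 6 > Line 3 5.
Line 16: +50 to 50 (cap) — 90 left.
Give Line 6 45 to hit its cap of 45 — 45 left.
Line 14: +15 to 15 (cap) — 30 left.
Line 3: +30 (room for 40) → 30. Pool exhausted.
Total = 6×15 + 5×30 + 17×50 + 14×45 = 1720.

1720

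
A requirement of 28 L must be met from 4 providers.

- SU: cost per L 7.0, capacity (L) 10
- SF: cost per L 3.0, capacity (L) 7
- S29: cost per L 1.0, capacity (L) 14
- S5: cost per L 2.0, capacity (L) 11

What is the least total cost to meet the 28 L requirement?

45

Fill from the cheapest provider first.
S29 at 1.0: take all 14 L ; 14 still needed.
S5 at 2.0: take all 11 L ; 3 still needed.
SF (3.0): take the remaining 3 ; done.
SU: unused.
Cost = 14×1.0 + 11×2.0 + 3×3.0 = 45.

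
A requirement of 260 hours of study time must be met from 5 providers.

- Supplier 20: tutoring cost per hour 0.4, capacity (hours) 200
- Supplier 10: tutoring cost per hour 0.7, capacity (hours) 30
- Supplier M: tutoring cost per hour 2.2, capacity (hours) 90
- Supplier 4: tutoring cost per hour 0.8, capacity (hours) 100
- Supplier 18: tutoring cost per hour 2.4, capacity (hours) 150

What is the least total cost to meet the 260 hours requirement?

125

Use providers in increasing cost order.
Take 200 from Supplier 20 at 0.4 — need 60 more.
Supplier 10 (0.7): use full 30 — 30 hours to go.
Supplier 4 at 0.8: take 30 of its 100 — requirement met.
Supplier M, Supplier 18: unused.
Cost = 200×0.4 + 30×0.7 + 30×0.8 = 125.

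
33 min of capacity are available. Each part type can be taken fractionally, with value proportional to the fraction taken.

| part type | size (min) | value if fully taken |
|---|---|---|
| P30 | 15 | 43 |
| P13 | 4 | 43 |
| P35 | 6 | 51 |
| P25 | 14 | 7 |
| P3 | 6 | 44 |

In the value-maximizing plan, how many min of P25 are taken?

Sort by value density: P13 43/4≈10.8, P35 51/6≈8.5, P3 44/6≈7.33, P30 43/15≈2.87, P25 7/14≈0.5.
Take all of P13 (4 min, value 43) → 29 min left.
P35: take in full, 6 min for value 51 → 23 left.
P3: take in full, 6 min for value 44 → 17 left.
Take all of P30 (15 min, value 43) → 2 min left.
Fill the last 2 min with part of P25: 2/14 of it earns 1.

2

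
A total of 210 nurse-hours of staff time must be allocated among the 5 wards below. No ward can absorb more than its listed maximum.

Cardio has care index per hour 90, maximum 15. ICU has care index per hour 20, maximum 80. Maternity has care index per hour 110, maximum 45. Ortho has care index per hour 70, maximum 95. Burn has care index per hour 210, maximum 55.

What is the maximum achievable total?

Rank by care index per hour: Burn 210 > Maternity 110 > Cardio 90 > Ortho 70 > ICU 20.
Give Burn 55 to hit its cap of 55 → 155 left.
Maternity takes 45 to reach its cap of 45 → 110 left.
Cardio takes 15 to reach its cap of 15 → 95 left.
Ortho takes 95 to reach its cap of 95 → 0 left.
Total = 90×15 + 110×45 + 70×95 + 210×55 = 24500.

24500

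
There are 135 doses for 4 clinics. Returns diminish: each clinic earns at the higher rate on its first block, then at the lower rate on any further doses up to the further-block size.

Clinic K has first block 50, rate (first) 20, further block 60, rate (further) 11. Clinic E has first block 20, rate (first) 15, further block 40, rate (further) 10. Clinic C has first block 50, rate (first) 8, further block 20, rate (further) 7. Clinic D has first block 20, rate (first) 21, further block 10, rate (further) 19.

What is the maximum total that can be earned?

Order all 8 blocks by rate: Clinic D/T1 21 > Clinic K/T1 20 > Clinic D/T2 19 > Clinic E/T1 15 > Clinic K/T2 11 > Clinic E/T2 10 > Clinic C/T1 8 > Clinic C/T2 7.
Clinic D/T1 (21): +20 — 115 left.
Clinic K T1 at 20: fill all 50 — 65 left.
Clinic D/T2 (19): +10 — 55 left.
Clinic E T1 at 15: fill all 20 — 35 left.
Clinic K/T2: +35 of 60 at 11; pool empty.
Total = 21×20 + 20×50 + 19×10 + 15×20 + 11×35 = 2295.

2295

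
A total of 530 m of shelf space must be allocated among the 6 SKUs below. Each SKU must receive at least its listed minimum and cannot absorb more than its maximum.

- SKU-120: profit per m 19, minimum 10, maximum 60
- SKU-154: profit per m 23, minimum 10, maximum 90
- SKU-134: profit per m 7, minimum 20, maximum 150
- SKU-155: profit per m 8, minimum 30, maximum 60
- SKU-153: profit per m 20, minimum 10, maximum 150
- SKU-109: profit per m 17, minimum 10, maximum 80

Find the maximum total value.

8680

Meeting every minimum uses 10+10+20+30+10+10 = 90 m, leaving 440.
Order the SKUs by profit per m: SKU-154 23 > SKU-153 20 > SKU-120 19 > SKU-109 17 > SKU-155 8 > SKU-134 7.
SKU-154 takes 80 more to reach its cap of 90 → 360 left.
SKU-153: +140 to 150 (cap) → 220 left.
SKU-120 takes 50 more to reach its cap of 60 → 170 left.
SKU-109: +70 to 80 (cap) → 100 left.
SKU-155 takes 30 more to reach its cap of 60 → 70 left.
SKU-134 has room for 130 more but only 70 remain, so it gets 90.
Total = 19×60 + 23×90 + 7×90 + 8×60 + 20×150 + 17×80 = 8680.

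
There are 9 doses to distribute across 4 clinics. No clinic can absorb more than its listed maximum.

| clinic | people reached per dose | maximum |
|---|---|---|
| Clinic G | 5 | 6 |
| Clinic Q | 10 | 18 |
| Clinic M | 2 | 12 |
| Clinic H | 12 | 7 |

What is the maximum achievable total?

104

Highest people reached per dose first: Clinic H 12 > Clinic Q 10 > Clinic G 5 > Clinic M 2.
Give Clinic H 7 to hit its cap of 7 → 2 left.
Clinic Q: +2 (room for 18) → 2. Pool exhausted.
Total = 10×2 + 12×7 = 104.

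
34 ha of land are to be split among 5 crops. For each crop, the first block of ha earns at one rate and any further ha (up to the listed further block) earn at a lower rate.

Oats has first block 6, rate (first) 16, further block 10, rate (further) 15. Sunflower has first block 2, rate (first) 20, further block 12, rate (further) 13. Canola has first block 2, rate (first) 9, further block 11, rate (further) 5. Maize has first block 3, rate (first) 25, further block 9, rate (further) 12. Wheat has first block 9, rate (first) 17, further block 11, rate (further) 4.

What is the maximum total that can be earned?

Treat each block as its own option and order by rate: Maize/T1 25 > Sunflower/T1 20 > Wheat/T1 17 > Oats/T1 16 > Oats/T2 15 > Sunflower/T2 13 > Maize/T2 12 > Canola/T1 9 > Canola/T2 5 > Wheat/T2 4.
Maize/T1 (25): +3 — 31 left.
Sunflower/T1 (20): +2 — 29 left.
Wheat/T1 (17): +9 — 20 left.
Oats T1 at 16: fill all 6 — 14 left.
Oats/T2 (15): +10 — 4 left.
Sunflower T2 at 13: only 4 left, fill 4.
Total = 25×3 + 20×2 + 17×9 + 16×6 + 15×10 + 13×4 = 566.

566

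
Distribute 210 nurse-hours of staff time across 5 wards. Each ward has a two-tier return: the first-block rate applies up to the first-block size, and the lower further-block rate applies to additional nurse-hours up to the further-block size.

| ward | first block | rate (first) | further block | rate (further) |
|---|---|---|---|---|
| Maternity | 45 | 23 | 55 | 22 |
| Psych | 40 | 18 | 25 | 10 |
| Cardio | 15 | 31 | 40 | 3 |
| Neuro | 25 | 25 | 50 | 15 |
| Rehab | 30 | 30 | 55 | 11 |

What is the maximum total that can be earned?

Order all 10 blocks by rate: Cardio/tier1 31 > Rehab/tier1 30 > Neuro/tier1 25 > Maternity/tier1 23 > Maternity/tier2 22 > Psych/tier1 18 > Neuro/tier2 15 > Rehab/tier2 11 > Psych/tier2 10 > Cardio/tier2 3.
Fill Cardio tier1 block (15 at 31) ; 195 left.
Rehab/tier1 (30): +30 ; 165 left.
Neuro tier1 at 25: fill all 25 ; 140 left.
Maternity tier1 at 23: fill all 45 ; 95 left.
Fill Maternity tier2 block (55 at 22) ; 40 left.
Fill Psych tier1 block (40 at 18) ; 0 left.
Total = 31×15 + 30×30 + 25×25 + 23×45 + 22×55 + 18×40 = 4955.

4955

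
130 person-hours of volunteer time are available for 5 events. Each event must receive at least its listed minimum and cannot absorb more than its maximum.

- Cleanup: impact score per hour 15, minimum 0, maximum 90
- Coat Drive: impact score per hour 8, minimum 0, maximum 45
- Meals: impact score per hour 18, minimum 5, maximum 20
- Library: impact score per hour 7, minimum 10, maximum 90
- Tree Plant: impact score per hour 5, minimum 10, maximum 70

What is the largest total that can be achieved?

Meeting every minimum uses 0+0+5+10+10 = 25 person-hours, leaving 105.
Highest impact score per hour first: Meals 18 > Cleanup 15 > Coat Drive 8 > Library 7 > Tree Plant 5.
Meals: +15 to 20 (cap) ; 90 left.
Cleanup takes 90 more to reach its cap of 90 ; 0 left.
Total = 15×90 + 18×20 + 7×10 + 5×10 = 1830.

1830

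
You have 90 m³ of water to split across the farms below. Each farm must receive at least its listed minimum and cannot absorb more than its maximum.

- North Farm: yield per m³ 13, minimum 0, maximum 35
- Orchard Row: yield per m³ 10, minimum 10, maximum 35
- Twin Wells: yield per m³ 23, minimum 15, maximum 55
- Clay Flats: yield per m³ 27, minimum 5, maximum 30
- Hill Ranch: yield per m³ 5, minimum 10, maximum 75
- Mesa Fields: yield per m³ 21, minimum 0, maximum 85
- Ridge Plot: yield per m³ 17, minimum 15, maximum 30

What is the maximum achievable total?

Meeting every minimum uses 0+10+15+5+10+0+15 = 55 m³, leaving 35.
Order the farms by yield per m³: Clay Flats 27 > Twin Wells 23 > Mesa Fields 21 > Ridge Plot 17 > North Farm 13 > Orchard Row 10 > Hill Ranch 5.
Clay Flats: +25 to 30 (cap) → 10 left.
Twin Wells has room for 40 more but only 10 remain, so it gets 25.
Total = 10×10 + 23×25 + 27×30 + 5×10 + 17×15 = 1790.

1790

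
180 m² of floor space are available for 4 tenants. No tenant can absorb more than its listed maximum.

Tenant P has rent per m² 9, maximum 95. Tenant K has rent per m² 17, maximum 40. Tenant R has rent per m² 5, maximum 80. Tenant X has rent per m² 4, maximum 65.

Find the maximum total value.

Highest rent per m² first: Tenant K 17 > Tenant P 9 > Tenant R 5 > Tenant X 4.
Tenant K takes 40 to reach its cap of 40 ; 140 left.
Tenant P takes 95 to reach its cap of 95 ; 45 left.
Only 45 left; Tenant R takes them to reach 45.
Total = 9×95 + 17×40 + 5×45 = 1760.

1760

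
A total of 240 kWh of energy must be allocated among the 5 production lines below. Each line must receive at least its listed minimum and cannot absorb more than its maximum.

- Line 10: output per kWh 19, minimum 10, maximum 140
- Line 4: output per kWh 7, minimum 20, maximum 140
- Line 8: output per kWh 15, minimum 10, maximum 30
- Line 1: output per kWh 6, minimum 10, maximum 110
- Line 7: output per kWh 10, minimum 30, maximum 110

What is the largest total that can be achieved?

3710

Meeting every minimum uses 10+20+10+10+30 = 80 kWh, leaving 160.
Order the production lines by output per kWh: Line 10 19 > Line 8 15 > Line 7 10 > Line 4 7 > Line 1 6.
Line 10 takes 130 more to reach its cap of 140 → 30 left.
Give Line 8 20 more to hit its cap of 30 → 10 left.
Only 10 left; Line 7 takes them to reach 40.
Total = 19×140 + 7×20 + 15×30 + 6×10 + 10×40 = 3710.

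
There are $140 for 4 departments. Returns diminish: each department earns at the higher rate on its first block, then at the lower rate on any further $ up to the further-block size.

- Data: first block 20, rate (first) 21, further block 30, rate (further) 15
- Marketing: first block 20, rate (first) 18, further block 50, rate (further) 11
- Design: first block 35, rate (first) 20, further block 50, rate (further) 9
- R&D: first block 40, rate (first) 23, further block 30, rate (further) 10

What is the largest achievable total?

Rank every tier by rate: R&D/T1 23 > Data/T1 21 > Design/T1 20 > Marketing/T1 18 > Data/T2 15 > Marketing/T2 11 > R&D/T2 10 > Design/T2 9.
Fill R&D T1 block (40 at 23) → 100 left.
Fill Data T1 block (20 at 21) → 80 left.
Fill Design T1 block (35 at 20) → 45 left.
Marketing T1 at 18: fill all 20 → 25 left.
25 remain; put them into Data T2 at 15.
Total = 23×40 + 21×20 + 20×35 + 18×20 + 15×25 = 2775.

2775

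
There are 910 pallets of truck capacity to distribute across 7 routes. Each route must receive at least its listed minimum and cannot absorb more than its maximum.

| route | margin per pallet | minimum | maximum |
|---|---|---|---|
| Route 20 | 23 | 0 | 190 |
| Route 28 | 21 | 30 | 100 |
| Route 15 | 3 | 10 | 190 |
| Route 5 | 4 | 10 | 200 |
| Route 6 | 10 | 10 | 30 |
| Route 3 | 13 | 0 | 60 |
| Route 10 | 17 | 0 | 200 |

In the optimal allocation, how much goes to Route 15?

130

Meeting every minimum uses 0+30+10+10+10+0+0 = 60 pallets, leaving 850.
Rank by margin per pallet: Route 20 23 > Route 28 21 > Route 10 17 > Route 3 13 > Route 6 10 > Route 5 4 > Route 15 3.
Route 20: +190 to 190 (cap) — 660 left.
Give Route 28 70 more to hit its cap of 100 — 590 left.
Route 10: +200 to 200 (cap) — 390 left.
Give Route 3 60 more to hit its cap of 60 — 330 left.
Route 6: +20 to 30 (cap) — 310 left.
Route 5 takes 190 more to reach its cap of 200 — 120 left.
Only 120 left; Route 15 takes them to reach 130.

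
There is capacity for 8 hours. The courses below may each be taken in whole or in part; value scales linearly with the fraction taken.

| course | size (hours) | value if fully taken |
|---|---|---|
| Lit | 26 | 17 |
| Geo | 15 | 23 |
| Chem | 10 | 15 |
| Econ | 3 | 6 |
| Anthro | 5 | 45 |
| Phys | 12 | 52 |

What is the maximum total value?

Rank by value-to-size ratio: Anthro 45/5≈9, Phys 52/12≈4.33, Econ 6/3≈2, Geo 23/15≈1.53, Chem 15/10≈1.5, Lit 17/26≈0.654.
Take all of Anthro (5 hours, value 45) → 3 hours left.
Only 3 hours remain; take 3/12 of Phys for value 52×3/12 = 13.
Total value = 58.

58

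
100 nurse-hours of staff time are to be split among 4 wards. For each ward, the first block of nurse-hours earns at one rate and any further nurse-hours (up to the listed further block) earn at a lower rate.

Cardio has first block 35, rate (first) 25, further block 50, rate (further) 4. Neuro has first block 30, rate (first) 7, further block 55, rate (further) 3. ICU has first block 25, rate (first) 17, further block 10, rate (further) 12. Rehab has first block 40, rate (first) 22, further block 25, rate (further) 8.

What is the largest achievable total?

Order all 8 blocks by rate: Cardio/first 25 > Rehab/first 22 > ICU/first 17 > ICU/second 12 > Rehab/second 8 > Neuro/first 7 > Cardio/second 4 > Neuro/second 3.
Cardio/first (25): +35 — 65 left.
Fill Rehab first block (40 at 22) — 25 left.
ICU/first (17): +25 — 0 left.
Total = 25×35 + 22×40 + 17×25 = 2180.

2180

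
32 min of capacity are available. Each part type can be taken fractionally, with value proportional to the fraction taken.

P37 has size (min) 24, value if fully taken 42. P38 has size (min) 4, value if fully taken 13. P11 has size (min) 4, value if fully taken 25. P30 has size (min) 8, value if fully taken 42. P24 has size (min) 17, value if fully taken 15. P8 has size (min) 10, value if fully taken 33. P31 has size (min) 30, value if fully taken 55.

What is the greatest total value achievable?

Rank by value-to-size ratio: P11 25/4≈6.25, P30 42/8≈5.25, P8 33/10≈3.3, P38 13/4≈3.25, P31 55/30≈1.83, P37 42/24≈1.75, P24 15/17≈0.882.
P11: take in full, 4 min for value 25 → 28 left.
P30: take in full, 8 min for value 42 → 20 left.
All 10 min of P8 fit (value 33) → 10 remain.
All 4 min of P38 fit (value 13) → 6 remain.
6 min left: a 6/30 share of P31 gives 55×6/30 = 11.
Total value = 124.

124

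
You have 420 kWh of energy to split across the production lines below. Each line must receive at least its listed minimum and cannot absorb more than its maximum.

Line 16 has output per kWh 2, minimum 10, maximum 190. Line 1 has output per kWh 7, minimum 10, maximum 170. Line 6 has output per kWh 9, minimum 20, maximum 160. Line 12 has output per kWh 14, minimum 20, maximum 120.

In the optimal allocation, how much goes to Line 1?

Meeting every minimum uses 10+10+20+20 = 60 kWh, leaving 360.
Order the production lines by output per kWh: Line 12 14 > Line 6 9 > Line 1 7 > Line 16 2.
Line 12 takes 100 more to reach its cap of 120 ; 260 left.
Line 6: +140 to 160 (cap) ; 120 left.
Line 1 has room for 160 more but only 120 remain, so it gets 130.

130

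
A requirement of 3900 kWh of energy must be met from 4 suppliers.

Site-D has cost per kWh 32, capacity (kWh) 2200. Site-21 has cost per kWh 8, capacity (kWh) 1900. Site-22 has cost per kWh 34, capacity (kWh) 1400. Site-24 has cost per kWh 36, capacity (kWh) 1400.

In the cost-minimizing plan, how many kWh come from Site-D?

Cheapest first:
Site-21 (8): use full 1900 ; 2000 kWh to go.
Site-D at 32: take 2000 of its 2200 ; requirement met.
Site-22, Site-24: unused.

2000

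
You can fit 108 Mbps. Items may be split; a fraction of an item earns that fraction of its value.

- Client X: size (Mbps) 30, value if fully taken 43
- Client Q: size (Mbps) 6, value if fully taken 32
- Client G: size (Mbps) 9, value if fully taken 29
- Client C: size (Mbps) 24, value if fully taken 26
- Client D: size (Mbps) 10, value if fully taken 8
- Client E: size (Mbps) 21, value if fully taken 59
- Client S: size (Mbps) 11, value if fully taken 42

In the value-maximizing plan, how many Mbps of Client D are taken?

Sort by value density: Client Q 32/6≈5.33, Client S 42/11≈3.82, Client G 29/9≈3.22, Client E 59/21≈2.81, Client X 43/30≈1.43, Client C 26/24≈1.08, Client D 8/10≈0.8.
Take all of Client Q (6 Mbps, value 32) ; 102 Mbps left.
All 11 Mbps of Client S fit (value 42) ; 91 remain.
Client G: take in full, 9 Mbps for value 29 ; 82 left.
Take all of Client E (21 Mbps, value 59) ; 61 Mbps left.
Take all of Client X (30 Mbps, value 43) ; 31 Mbps left.
Take all of Client C (24 Mbps, value 26) ; 7 Mbps left.
Only 7 Mbps remain; take 7/10 of Client D for value 8×7/10 = 5.6.

7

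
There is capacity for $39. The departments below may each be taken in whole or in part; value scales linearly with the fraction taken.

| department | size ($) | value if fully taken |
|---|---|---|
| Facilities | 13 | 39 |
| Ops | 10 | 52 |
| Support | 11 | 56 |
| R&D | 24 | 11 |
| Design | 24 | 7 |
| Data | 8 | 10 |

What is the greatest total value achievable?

Best value per unit of size first: Ops 52/10≈5.2, Support 56/11≈5.09, Facilities 39/13≈3, Data 10/8≈1.25, R&D 11/24≈0.458, Design 7/24≈0.292.
All 10 $ of Ops fit (value 52) — 29 remain.
Support: take in full, 11 $ for value 56 — 18 left.
All 13 $ of Facilities fit (value 39) — 5 remain.
Fill the last 5 $ with part of Data: 5/8 of it earns 6.25.
Total value = 153.25.

153.25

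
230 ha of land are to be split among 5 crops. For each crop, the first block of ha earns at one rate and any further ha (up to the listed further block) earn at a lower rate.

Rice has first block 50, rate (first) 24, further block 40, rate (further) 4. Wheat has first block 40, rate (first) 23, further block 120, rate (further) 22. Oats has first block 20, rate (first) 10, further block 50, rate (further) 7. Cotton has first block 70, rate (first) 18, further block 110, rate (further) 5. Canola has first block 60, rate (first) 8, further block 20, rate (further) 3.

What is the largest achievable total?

5120

Rank every tier by rate: Rice/tier1 24 > Wheat/tier1 23 > Wheat/tier2 22 > Cotton/tier1 18 > Oats/tier1 10 > Canola/tier1 8 > Oats/tier2 7 > Cotton/tier2 5 > Rice/tier2 4 > Canola/tier2 3.
Rice/tier1 (24): +50 → 180 left.
Wheat tier1 at 23: fill all 40 → 140 left.
Wheat/tier2 (22): +120 → 20 left.
Cotton tier1 at 18: only 20 left, fill 20.
Total = 24×50 + 23×40 + 22×120 + 18×20 = 5120.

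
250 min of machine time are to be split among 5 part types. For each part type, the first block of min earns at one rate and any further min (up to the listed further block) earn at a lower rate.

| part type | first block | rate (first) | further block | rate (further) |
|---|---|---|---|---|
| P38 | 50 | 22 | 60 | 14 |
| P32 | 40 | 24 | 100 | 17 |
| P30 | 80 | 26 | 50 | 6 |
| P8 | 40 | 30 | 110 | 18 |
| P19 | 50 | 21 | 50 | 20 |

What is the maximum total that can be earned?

6180

Treat each block as its own option and order by rate: P8/first 30 > P30/first 26 > P32/first 24 > P38/first 22 > P19/first 21 > P19/second 20 > P8/second 18 > P32/second 17 > P38/second 14 > P30/second 6.
Fill P8 first block (40 at 30) — 210 left.
Fill P30 first block (80 at 26) — 130 left.
P32 first at 24: fill all 40 — 90 left.
P38/first (22): +50 — 40 left.
P19 first at 21: only 40 left, fill 40.
Total = 30×40 + 26×80 + 24×40 + 22×50 + 21×40 = 6180.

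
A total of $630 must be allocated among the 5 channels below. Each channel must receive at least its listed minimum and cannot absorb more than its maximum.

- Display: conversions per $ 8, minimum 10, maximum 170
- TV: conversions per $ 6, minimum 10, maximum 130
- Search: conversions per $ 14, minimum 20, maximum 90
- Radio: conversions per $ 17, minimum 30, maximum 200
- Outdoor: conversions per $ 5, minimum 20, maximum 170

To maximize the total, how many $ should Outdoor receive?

Meeting every minimum uses 10+10+20+30+20 = 90 $, leaving 540.
Highest conversions per $ first: Radio 17 > Search 14 > Display 8 > TV 6 > Outdoor 5.
Give Radio 170 more to hit its cap of 200 ; 370 left.
Search: +70 to 90 (cap) ; 300 left.
Display: +160 to 170 (cap) ; 140 left.
TV takes 120 more to reach its cap of 130 ; 20 left.
Only 20 left; Outdoor takes them to reach 40.

40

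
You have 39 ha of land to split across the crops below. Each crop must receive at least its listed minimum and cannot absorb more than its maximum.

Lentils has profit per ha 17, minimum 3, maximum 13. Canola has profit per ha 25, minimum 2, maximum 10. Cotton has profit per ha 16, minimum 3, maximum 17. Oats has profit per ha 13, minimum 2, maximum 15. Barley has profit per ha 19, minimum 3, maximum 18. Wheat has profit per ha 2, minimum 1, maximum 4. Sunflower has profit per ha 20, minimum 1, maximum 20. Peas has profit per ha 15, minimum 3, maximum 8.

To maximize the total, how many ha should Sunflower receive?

14

Meeting every minimum uses 3+2+3+2+3+1+1+3 = 18 ha, leaving 21.
Order the crops by profit per ha: Canola 25 > Sunflower 20 > Barley 19 > Lentils 17 > Cotton 16 > Peas 15 > Oats 13 > Wheat 2.
Canola takes 8 more to reach its cap of 10 — 13 left.
Only 13 left; Sunflower takes them to reach 14.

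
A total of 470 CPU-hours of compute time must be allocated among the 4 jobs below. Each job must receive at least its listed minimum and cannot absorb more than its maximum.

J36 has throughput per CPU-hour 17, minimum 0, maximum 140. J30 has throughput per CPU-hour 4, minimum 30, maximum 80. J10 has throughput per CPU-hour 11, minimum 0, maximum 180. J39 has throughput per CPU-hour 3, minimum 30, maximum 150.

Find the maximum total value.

4890

Meeting every minimum uses 0+30+0+30 = 60 CPU-hours, leaving 410.
Highest throughput per CPU-hour first: J36 17 > J10 11 > J30 4 > J39 3.
Give J36 140 more to hit its cap of 140 — 270 left.
Give J10 180 more to hit its cap of 180 — 90 left.
J30 takes 50 more to reach its cap of 80 — 40 left.
J39 has room for 120 more but only 40 remain, so it gets 70.
Total = 17×140 + 4×80 + 11×180 + 3×70 = 4890.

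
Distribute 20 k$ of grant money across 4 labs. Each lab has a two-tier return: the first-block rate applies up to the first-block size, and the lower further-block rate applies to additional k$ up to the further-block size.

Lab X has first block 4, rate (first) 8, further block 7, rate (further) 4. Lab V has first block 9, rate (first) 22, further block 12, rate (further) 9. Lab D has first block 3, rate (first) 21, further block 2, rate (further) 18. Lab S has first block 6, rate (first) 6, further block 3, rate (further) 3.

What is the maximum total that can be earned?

351

Rank every tier by rate: Lab V/T1 22 > Lab D/T1 21 > Lab D/T2 18 > Lab V/T2 9 > Lab X/T1 8 > Lab S/T1 6 > Lab X/T2 4 > Lab S/T2 3.
Lab V/T1 (22): +9 ; 11 left.
Lab D T1 at 21: fill all 3 ; 8 left.
Lab D/T2 (18): +2 ; 6 left.
Lab V/T2: +6 of 12 at 9; pool empty.
Total = 22×9 + 21×3 + 18×2 + 9×6 = 351.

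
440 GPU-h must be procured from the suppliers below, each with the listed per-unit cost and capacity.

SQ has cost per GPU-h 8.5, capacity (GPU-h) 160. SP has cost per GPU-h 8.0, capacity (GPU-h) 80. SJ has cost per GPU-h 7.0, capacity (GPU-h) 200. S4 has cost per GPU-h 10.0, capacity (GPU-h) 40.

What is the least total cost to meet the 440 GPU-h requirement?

Fill from the cheapest supplier first.
Take 200 from SJ at 7.0 ; need 240 more.
SP (8.0): use full 80 ; 160 GPU-h to go.
Take 160 from SQ at 8.5 ; need 0 more.
S4: unused.
Cost = 200×7.0 + 80×8.0 + 160×8.5 = 3400.

3400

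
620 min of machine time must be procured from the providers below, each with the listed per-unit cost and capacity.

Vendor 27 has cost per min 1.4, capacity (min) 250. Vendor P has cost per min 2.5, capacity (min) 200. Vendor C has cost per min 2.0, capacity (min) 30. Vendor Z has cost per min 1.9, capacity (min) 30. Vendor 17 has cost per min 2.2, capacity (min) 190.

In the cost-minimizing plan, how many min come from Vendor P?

120

Fill from the cheapest provider first.
Take 250 from Vendor 27 at 1.4 — need 370 more.
Take 30 from Vendor Z at 1.9 — need 340 more.
Take 30 from Vendor C at 2.0 — need 310 more.
Vendor 17 at 2.2: take all 190 min — 120 still needed.
Vendor P at 2.5: take 120 of its 200 — requirement met.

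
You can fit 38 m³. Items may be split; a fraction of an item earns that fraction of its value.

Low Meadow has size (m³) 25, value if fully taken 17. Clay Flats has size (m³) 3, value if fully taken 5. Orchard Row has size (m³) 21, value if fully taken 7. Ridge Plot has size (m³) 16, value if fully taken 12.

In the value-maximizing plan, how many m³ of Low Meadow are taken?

19

Sort by value density: Clay Flats 5/3≈1.67, Ridge Plot 12/16≈0.75, Low Meadow 17/25≈0.68, Orchard Row 7/21≈0.333.
Clay Flats: take in full, 3 m³ for value 5 ; 35 left.
Ridge Plot: take in full, 16 m³ for value 12 ; 19 left.
19 m³ left: a 19/25 share of Low Meadow gives 17×19/25 = 12.92.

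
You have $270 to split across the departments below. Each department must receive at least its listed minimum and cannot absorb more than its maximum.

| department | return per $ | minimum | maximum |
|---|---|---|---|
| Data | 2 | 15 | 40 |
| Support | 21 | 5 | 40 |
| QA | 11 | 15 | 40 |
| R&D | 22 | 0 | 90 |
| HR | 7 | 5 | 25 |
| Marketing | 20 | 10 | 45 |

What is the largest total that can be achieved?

Meeting every minimum uses 15+5+15+0+5+10 = 50 $, leaving 220.
Order the departments by return per $: R&D 22 > Support 21 > Marketing 20 > QA 11 > HR 7 > Data 2.
R&D: +90 to 90 (cap) ; 130 left.
Support: +35 to 40 (cap) ; 95 left.
Marketing takes 35 more to reach its cap of 45 ; 60 left.
QA: +25 to 40 (cap) ; 35 left.
Give HR 20 more to hit its cap of 25 ; 15 left.
Only 15 left; Data takes them to reach 30.
Total = 2×30 + 21×40 + 11×40 + 22×90 + 7×25 + 20×45 = 4395.

4395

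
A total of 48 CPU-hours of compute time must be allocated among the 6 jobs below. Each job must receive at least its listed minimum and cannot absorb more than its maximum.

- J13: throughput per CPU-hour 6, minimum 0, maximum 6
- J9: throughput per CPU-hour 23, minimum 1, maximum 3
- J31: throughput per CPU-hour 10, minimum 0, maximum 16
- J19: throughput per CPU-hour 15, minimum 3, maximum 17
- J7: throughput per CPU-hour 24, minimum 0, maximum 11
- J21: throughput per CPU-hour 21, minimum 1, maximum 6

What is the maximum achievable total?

Meeting every minimum uses 0+1+0+3+0+1 = 5 CPU-hours, leaving 43.
Rank by throughput per CPU-hour: J7 24 > J9 23 > J21 21 > J19 15 > J31 10 > J13 6.
Give J7 11 more to hit its cap of 11 ; 32 left.
J9: +2 to 3 (cap) ; 30 left.
J21: +5 to 6 (cap) ; 25 left.
Give J19 14 more to hit its cap of 17 ; 11 left.
Only 11 left; J31 takes them to reach 11.
Total = 23×3 + 10×11 + 15×17 + 24×11 + 21×6 = 824.

824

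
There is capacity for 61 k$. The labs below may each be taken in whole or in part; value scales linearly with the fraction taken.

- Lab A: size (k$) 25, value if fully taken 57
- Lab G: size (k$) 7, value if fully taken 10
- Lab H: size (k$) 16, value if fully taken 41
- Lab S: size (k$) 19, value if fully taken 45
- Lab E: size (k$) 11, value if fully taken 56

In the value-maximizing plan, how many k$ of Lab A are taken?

Best value per unit of size first: Lab E 56/11≈5.09, Lab H 41/16≈2.56, Lab S 45/19≈2.37, Lab A 57/25≈2.28, Lab G 10/7≈1.43.
Take all of Lab E (11 k$, value 56) — 50 k$ left.
Lab H: take in full, 16 k$ for value 41 — 34 left.
Lab S: take in full, 19 k$ for value 45 — 15 left.
Fill the last 15 k$ with part of Lab A: 15/25 of it earns 34.2.

15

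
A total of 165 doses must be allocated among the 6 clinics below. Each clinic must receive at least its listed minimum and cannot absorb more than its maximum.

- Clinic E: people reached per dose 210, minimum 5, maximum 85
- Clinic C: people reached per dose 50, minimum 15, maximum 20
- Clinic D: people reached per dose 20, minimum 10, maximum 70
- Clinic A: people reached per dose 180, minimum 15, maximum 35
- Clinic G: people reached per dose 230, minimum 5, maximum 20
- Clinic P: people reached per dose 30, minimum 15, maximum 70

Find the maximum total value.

27450

Meeting every minimum uses 5+15+10+15+5+15 = 65 doses, leaving 100.
Order the clinics by people reached per dose: Clinic G 230 > Clinic E 210 > Clinic A 180 > Clinic C 50 > Clinic P 30 > Clinic D 20.
Clinic G: +15 to 20 (cap) — 85 left.
Give Clinic E 80 more to hit its cap of 85 — 5 left.
Clinic A: +5 (room for 20) → 20. Pool exhausted.
Total = 210×85 + 50×15 + 20×10 + 180×20 + 230×20 + 30×15 = 27450.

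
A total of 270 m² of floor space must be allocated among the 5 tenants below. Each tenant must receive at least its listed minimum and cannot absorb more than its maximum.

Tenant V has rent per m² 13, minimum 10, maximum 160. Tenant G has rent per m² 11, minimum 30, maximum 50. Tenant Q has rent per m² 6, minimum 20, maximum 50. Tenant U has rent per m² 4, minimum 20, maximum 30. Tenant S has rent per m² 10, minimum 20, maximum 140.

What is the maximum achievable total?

Meeting every minimum uses 10+30+20+20+20 = 100 m², leaving 170.
Rank by rent per m²: Tenant V 13 > Tenant G 11 > Tenant S 10 > Tenant Q 6 > Tenant U 4.
Tenant V: +150 to 160 (cap) ; 20 left.
Give Tenant G 20 more to hit its cap of 50 ; 0 left.
Total = 13×160 + 11×50 + 6×20 + 4×20 + 10×20 = 3030.

3030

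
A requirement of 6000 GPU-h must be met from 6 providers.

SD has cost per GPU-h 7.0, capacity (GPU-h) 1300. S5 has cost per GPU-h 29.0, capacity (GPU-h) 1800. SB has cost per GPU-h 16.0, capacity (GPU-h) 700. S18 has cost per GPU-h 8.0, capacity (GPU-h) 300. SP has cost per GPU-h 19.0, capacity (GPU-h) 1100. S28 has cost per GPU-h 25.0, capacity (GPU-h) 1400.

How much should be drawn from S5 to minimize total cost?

1200

Cheapest first:
SD (7.0): use full 1300 — 4700 GPU-h to go.
S18 (8.0): use full 300 — 4400 GPU-h to go.
SB (16.0): use full 700 — 3700 GPU-h to go.
SP at 19.0: take all 1100 GPU-h — 2600 still needed.
S28 (25.0): use full 1400 — 1200 GPU-h to go.
Take 1200 from S5 at 29.0 to finish.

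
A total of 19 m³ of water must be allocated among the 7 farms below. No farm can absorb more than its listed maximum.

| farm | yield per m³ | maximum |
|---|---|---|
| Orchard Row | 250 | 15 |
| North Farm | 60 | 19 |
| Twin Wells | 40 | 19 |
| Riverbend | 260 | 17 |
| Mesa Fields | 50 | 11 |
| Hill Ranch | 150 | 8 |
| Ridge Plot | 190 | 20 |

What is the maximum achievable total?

Order the farms by yield per m³: Riverbend 260 > Orchard Row 250 > Ridge Plot 190 > Hill Ranch 150 > North Farm 60 > Mesa Fields 50 > Twin Wells 40.
Riverbend takes 17 to reach its cap of 17 ; 2 left.
Orchard Row has room for 15 but only 2 remain, so it gets 2.
Total = 250×2 + 260×17 = 4920.

4920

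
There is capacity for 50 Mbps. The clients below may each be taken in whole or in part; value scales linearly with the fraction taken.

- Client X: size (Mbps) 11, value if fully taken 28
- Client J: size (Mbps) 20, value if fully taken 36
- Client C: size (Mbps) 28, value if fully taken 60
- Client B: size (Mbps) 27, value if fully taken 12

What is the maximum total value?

Best value per unit of size first: Client X 28/11≈2.55, Client C 60/28≈2.14, Client J 36/20≈1.8, Client B 12/27≈0.444.
Client X: take in full, 11 Mbps for value 28 → 39 left.
All 28 Mbps of Client C fit (value 60) → 11 remain.
11 Mbps left: a 11/20 share of Client J gives 36×11/20 = 19.8.
Total value = 107.8.

107.8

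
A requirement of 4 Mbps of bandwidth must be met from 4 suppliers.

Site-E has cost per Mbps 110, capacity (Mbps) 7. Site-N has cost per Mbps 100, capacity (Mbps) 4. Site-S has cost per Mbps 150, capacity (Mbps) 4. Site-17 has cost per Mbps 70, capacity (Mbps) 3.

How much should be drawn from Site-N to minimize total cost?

1

Fill from the cheapest supplier first.
Take 3 from Site-17 at 70 — need 1 more.
Take 1 from Site-N at 100 to finish.
Site-E, Site-S: unused.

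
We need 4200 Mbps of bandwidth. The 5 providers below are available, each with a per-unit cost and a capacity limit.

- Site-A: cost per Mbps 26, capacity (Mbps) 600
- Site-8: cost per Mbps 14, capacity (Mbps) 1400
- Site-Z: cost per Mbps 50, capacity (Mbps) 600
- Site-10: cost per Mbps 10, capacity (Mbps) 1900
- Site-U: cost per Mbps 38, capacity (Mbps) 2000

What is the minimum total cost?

Cheapest first:
Site-10 at 10: take all 1900 Mbps — 2300 still needed.
Site-8 (14): use full 1400 — 900 Mbps to go.
Site-A at 26: take all 600 Mbps — 300 still needed.
Site-U at 38: take 300 of its 2000 — requirement met.
Site-Z: unused.
Cost = 1900×10 + 1400×14 + 600×26 + 300×38 = 65600.

65600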